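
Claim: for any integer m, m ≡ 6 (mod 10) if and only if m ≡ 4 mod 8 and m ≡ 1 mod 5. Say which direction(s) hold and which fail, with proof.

(⟹) This fails: m = 16 gives 16 ≡ 6 (mod 10) but 16 ≡ 0 (mod 8), so the conjunction on the right does not hold.

(⟸) Conversely, if m ≡ 4 (mod 8) and m ≡ 1 (mod 5), then by the Chinese remainder theorem m ≡ 36 (mod 40). Since 36 ≡ 6 (mod 10) and 10 ∣ 40, we get m ≡ 6 (mod 10).

Only the reverse direction holds.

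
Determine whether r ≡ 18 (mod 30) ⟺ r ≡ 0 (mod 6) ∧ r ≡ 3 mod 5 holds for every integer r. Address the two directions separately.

Forward direction. Suppose r ≡ 18 (mod 30); write r = 30j + 18. Since 6 ∣ 30, reducing mod 6 gives r ≡ 18 ≡ 0 (mod 6); since 5 ∣ 30, reducing mod 5 gives r ≡ 18 ≡ 3 (mod 5).

Converse. If r ≡ 0 (mod 6) and r ≡ 3 (mod 5), then by the Chinese remainder theorem r ≡ 18 (mod 30). This is exactly r ≡ 18 (mod 30).

Both directions hold; the statement is true.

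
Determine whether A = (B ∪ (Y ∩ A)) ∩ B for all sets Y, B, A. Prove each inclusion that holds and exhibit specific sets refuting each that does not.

(⊆) fails and (⊇) fails.

(⟹) This inclusion fails. Take Y = ∅, B = ∅, A = {1}; then 1 ∈ A but 1 ∉ (B ∪ (Y ∩ A)) ∩ B.

(⟸) This inclusion fails. Take Y = ∅, B = {1}, A = ∅; then 1 ∈ (B ∪ (Y ∩ A)) ∩ B but 1 ∉ A.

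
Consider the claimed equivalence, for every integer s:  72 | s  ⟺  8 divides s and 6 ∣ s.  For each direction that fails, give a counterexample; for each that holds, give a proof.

Only the forward implication holds.

[⇒] If 72 ∣ s, write s = 72q. Since 72 = 9·8, s = 8·(9q), so 8 ∣ s; and since 72 = 12·6, s = 6·(12q), so 6 ∣ s.

[⇐] This fails: take s = 24. Both 8 ∣ 24 and 6 ∣ 24, yet 24 is not a multiple of 72 (since 24 = 0·72 + 24), so 72 ∤ 24.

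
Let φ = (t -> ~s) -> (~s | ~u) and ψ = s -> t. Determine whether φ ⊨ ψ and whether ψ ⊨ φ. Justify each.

(⇒) This fails. Under u = F, s = T, t = F, the left side is true but the right side is false.

(⇐) Assume the antecedent. If s is true, the antecedent forces (u = F, s = T, t = T) or (u = T, s = T, t = T), and (t -> ~s) -> (~s | ~u) holds there. If s is false, (t -> ~s) -> (~s | ~u) reduces to true regardless of the other variables. Either way (t -> ~s) -> (~s | ~u) holds.

The forward direction fails; the converse holds.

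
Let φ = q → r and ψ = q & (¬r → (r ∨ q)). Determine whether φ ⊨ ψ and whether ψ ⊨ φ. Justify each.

[⇒] This fails. Under r = F, q = F, the left side is true but the right side is false.

[⇐] This fails. Under r = F, q = T, the left side is false but the right side is true.

Neither implication holds.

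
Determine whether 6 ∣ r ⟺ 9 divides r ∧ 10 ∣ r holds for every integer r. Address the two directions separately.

Only the reverse direction holds.

(⇐) Suppose 9 ∣ r and 10 ∣ r. Any common multiple of 9 and 10 is a multiple of their lcm; here gcd(9, 10) = 1, so lcm(9, 10) = 9·10 = 90, so 90 ∣ r. Since 6 ∣ 90, it follows that 6 ∣ r.

(⇒) This fails: take r = 6. Certainly 6 ∣ 6, but 9 ∤ 6.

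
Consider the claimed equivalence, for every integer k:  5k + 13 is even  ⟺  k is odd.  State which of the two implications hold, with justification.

(→) Suppose 5k + 13 is even. Since 5 is odd, 5k and k have the same parity, so 5k + 13 ≡ k + 13 (mod 2). As 13 is odd, 5k + 13 is even exactly when k is odd. Thus k is odd.

(←) Conversely, suppose k is odd; write k = 2j + 1. Then 5k + 13 = 5·(2j + 1) + 13 = 2·5j + 18, which is even.

Both directions hold; the statement is true.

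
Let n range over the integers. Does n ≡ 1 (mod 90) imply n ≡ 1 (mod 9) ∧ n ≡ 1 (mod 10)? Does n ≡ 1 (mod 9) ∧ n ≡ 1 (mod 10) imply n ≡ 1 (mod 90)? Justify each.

Both directions hold.

Forward direction. Suppose n ≡ 1 (mod 90); write n = 90j + 1. Since 9 ∣ 90, reducing mod 9 gives n ≡ 1 (mod 9); since 10 ∣ 90, reducing mod 10 gives n ≡ 1 (mod 10).

Converse. If n ≡ 1 (mod 9) and n ≡ 1 (mod 10), then by the Chinese remainder theorem n ≡ 1 (mod 90). This is exactly n ≡ 1 (mod 90).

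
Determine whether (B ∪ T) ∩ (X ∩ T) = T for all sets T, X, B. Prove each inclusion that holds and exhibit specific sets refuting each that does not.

(⊆) holds; (⊇) fails.

(⊆) Let x ∈ (B ∪ T) ∩ (X ∩ T). Then either x ∈ T ∩ X and x ∉ B; or x ∈ T ∩ X ∩ B. In each case x ∈ T, so (B ∪ T) ∩ (X ∩ T) ⊆ T.

(⊇) This inclusion fails. Take T = {1}, X = ∅, B = ∅; then 1 ∈ T but 1 ∉ (B ∪ T) ∩ (X ∩ T).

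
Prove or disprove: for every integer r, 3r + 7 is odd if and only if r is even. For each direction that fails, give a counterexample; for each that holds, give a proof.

(⟹) Suppose 3r + 7 is odd. Since 3 is odd, 3r and r have the same parity, so 3r + 7 ≡ r + 7 (mod 2). As 7 is odd, 3r + 7 is odd exactly when r is even. Thus r is even.

(⟸) Conversely, suppose r is even; write r = 2j. Then 3r + 7 = 3·(2j) + 7 = 2·3j + 7, which is odd.

Both directions hold; the statement is true.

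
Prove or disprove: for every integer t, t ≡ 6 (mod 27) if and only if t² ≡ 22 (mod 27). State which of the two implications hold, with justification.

Both directions fail.

(→) This fails: take t = 6. Then 6 ≡ 6 (mod 27), but 6² = 36 ≡ 9 (mod 27), not 22.

(←) This fails: take t = 7. Then 7² = 49 ≡ 22 (mod 27), yet 7 ≡ 7 (mod 27), not 6.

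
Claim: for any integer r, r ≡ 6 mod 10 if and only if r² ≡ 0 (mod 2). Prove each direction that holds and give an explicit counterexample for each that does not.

(⇒) holds; (⇐) fails.

(⇒) Suppose r ≡ 6 (mod 10). Then r² ≡ 6² = 36 (mod 10), and since 2 ∣ 10, also r² ≡ 0 (mod 2).

(⇐) This fails: take r = 0. Then 0² = 0 ≡ 0 (mod 2), yet 0 ≡ 0 (mod 10), not 6.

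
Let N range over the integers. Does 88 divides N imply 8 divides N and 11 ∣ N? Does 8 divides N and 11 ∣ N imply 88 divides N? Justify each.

Equivalent; both directions hold.

[⇐] Suppose 8 ∣ N and 11 ∣ N. Any common multiple of 8 and 11 is a multiple of their lcm; here gcd(8, 11) = 1, so lcm(8, 11) = 8·11 = 88, so 88 ∣ N.

[⇒] If 88 ∣ N, write N = 88q. Since 88 = 11·8, N = 8·(11q), so 8 ∣ N; and since 88 = 8·11, N = 11·(8q), so 11 ∣ N.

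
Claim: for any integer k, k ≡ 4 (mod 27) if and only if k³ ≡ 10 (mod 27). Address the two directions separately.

Only the forward implication holds.

(⇒) Suppose k ≡ 4 (mod 27). Write k = 27j + 4. Then (27j + 4)³ = 19683j³ + 8748j² + 1296j + 64 = 27(729j³ + 324j² + 48j + 2) + 10, so k³ ≡ 10 (mod 27).

(⇐) This fails: take k = 13. Then 13³ = 2197 ≡ 10 (mod 27), yet 13 ≡ 13 (mod 27), not 4.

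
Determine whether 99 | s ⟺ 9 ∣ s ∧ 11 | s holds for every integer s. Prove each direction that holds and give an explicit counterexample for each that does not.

Both directions hold.

(⇒) If 99 ∣ s, write s = 99q. Since 99 = 11·9, s = 9·(11q), so 9 ∣ s; and since 99 = 9·11, s = 11·(9q), so 11 ∣ s.

(⇐) Suppose 9 ∣ s and 11 ∣ s. Any common multiple of 9 and 11 is a multiple of their lcm; here gcd(9, 11) = 1, so lcm(9, 11) = 9·11 = 99, so 99 ∣ s.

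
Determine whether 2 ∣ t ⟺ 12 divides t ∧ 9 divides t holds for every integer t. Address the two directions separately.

Only the converse holds.

(←) Suppose 12 ∣ t and 9 ∣ t. Any common multiple of 12 and 9 is a multiple of their lcm; here lcm(12, 9) = 12·9/gcd(12, 9) = 108/3 = 36, so 36 ∣ t. Since 2 ∣ 36, it follows that 2 ∣ t.

(→) This fails: take t = 2. Certainly 2 ∣ 2, but 12 ∤ 2.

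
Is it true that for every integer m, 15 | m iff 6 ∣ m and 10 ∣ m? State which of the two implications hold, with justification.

Not equivalent: only (⇐) holds.

Forward direction. This fails: take m = 15. Certainly 15 ∣ 15, but 6 ∤ 15.

Converse. Suppose 6 ∣ m and 10 ∣ m. Any common multiple of 6 and 10 is a multiple of their lcm; here lcm(6, 10) = 6·10/gcd(6, 10) = 60/2 = 30, so 30 ∣ m. Since 15 ∣ 30, it follows that 15 ∣ m.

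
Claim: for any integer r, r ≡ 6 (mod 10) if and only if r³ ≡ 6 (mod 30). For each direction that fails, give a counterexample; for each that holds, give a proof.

(←) The residues r modulo 30 with r³ ≡ 6 (mod 30) are exactly {6}, and each is ≡ 6 (mod 10).

(→) This fails: take r = 16. Then 16 ≡ 6 (mod 10), but 16³ = 4096 ≡ 16 (mod 30), not 6.

Only the reverse direction holds.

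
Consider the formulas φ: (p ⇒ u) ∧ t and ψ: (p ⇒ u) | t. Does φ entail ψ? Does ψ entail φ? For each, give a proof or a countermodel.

Only the forward implication holds.

(⇒) Assume the antecedent. If p is true, the antecedent forces (p = T, u = T, t = T), and (p ⇒ u) | t holds there. If p is false, (p ⇒ u) | t reduces to true regardless of the other variables. Either way (p ⇒ u) | t holds.

(⇐) This fails. Under p = F, u = F, t = F, the left side is false but the right side is true.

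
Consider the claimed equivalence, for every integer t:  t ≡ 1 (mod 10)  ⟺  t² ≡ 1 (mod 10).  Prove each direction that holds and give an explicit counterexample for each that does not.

The forward direction holds; the converse fails.

(⇒) Suppose t ≡ 1 (mod 10). Write t = 10j + 1. Then (10j + 1)² = 100j² + 20j + 1 = 10(10j² + 2j) + 1, so t² ≡ 1 (mod 10).

(⇐) This fails: take t = 9. Then 9² = 81 ≡ 1 (mod 10), yet 9 ≡ 9 (mod 10), not 1.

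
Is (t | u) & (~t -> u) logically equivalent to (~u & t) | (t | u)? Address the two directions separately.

Both directions hold; the statement is true.

Forward direction. Assume the antecedent. If u is true, (~u & t) | (t | u) reduces to true regardless of the other variables. If u is false, the antecedent forces (u = F, t = T), and (~u & t) | (t | u) holds there. Either way (~u & t) | (t | u) holds.

Converse. Assume the antecedent. If u is true, (t | u) & (~t -> u) reduces to true regardless of the other variables. If u is false, the antecedent forces (u = F, t = T), and (t | u) & (~t -> u) holds there. Either way (t | u) & (~t -> u) holds.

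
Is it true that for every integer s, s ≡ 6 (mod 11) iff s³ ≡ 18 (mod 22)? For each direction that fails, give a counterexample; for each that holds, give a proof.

(⟹) This fails: take s = 17. Then 17 ≡ 6 (mod 11), but 17³ = 4913 ≡ 7 (mod 22), not 18.

(⟸) Conversely, the residues r modulo 22 with r³ ≡ 18 (mod 22) are exactly {6}, and each is ≡ 6 (mod 11).

Not equivalent: only (⇐) holds.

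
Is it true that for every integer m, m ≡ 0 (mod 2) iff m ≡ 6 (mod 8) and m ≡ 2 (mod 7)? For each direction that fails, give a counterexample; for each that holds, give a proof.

[⇐] If m ≡ 6 (mod 8) and m ≡ 2 (mod 7), then by the Chinese remainder theorem m ≡ 30 (mod 56). Since 30 ≡ 0 (mod 2) and 2 ∣ 56, we get m ≡ 0 (mod 2).

[⇒] This fails: m = 0 gives 0 ≡ 0 (mod 2) but 0 ≡ 0 (mod 8), so the conjunction on the right does not hold.

Only the reverse direction holds.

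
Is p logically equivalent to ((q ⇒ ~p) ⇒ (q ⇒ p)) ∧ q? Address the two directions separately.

[⇐] Assume the antecedent. If p is true, p reduces to true regardless of the other variables. If p is false, the antecedent cannot hold. Either way p holds.

[⇒] This fails. Under p = T, q = F, the left side is true but the right side is false.

The forward direction fails; the converse holds.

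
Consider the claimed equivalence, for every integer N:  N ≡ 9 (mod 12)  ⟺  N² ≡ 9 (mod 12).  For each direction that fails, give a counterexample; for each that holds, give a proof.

The forward direction holds; the converse fails.

Forward direction. Suppose N ≡ 9 (mod 12). Write N = 12j + 9. Then (12j + 9)² = 144j² + 216j + 81 = 12(12j² + 18j + 6) + 9, so N² ≡ 9 (mod 12).

Converse. This fails: take N = 3. Then 3² = 9 ≡ 9 (mod 12), yet 3 ≡ 3 (mod 12), not 9.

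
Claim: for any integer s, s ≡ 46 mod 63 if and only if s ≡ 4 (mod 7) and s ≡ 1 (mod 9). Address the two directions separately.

Both directions hold.

(⟹) Suppose s ≡ 46 (mod 63); write s = 63j + 46. Since 7 ∣ 63, reducing mod 7 gives s ≡ 46 ≡ 4 (mod 7); since 9 ∣ 63, reducing mod 9 gives s ≡ 46 ≡ 1 (mod 9).

(⟸) Conversely, if s ≡ 4 (mod 7) and s ≡ 1 (mod 9), then by the Chinese remainder theorem s ≡ 46 (mod 63). This is exactly s ≡ 46 (mod 63).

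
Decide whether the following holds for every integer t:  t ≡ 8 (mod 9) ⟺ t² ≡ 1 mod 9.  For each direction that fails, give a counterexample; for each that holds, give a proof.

(⟸) This fails: take t = 1. Then 1² = 1 ≡ 1 (mod 9), yet 1 ≡ 1 (mod 9), not 8.

(⟹) Suppose t ≡ 8 (mod 9). Write t = 9j + 8. Then (9j + 8)² = 81j² + 144j + 64 = 9(9j² + 16j + 7) + 1, so t² ≡ 1 (mod 9).

Only the forward implication holds.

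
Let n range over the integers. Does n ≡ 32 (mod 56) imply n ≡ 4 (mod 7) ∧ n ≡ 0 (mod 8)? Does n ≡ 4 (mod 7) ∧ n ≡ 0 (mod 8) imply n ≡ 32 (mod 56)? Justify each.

Both directions hold; the statement is true.

(→) Suppose n ≡ 32 (mod 56); write n = 56j + 32. Since 7 ∣ 56, reducing mod 7 gives n ≡ 32 ≡ 4 (mod 7); since 8 ∣ 56, reducing mod 8 gives n ≡ 32 ≡ 0 (mod 8).

(←) Conversely, if n ≡ 4 (mod 7) and n ≡ 0 (mod 8), then by the Chinese remainder theorem n ≡ 32 (mod 56). This is exactly n ≡ 32 (mod 56).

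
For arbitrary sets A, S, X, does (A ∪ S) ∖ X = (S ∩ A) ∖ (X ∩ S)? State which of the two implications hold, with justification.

The sets are not equal: only the reverse inclusion holds.

Forward inclusion. This inclusion fails. Take A = {1}, S = ∅, X = ∅; then 1 ∈ (A ∪ S) ∖ X but 1 ∉ (S ∩ A) ∖ (X ∩ S).

Reverse inclusion. Let x ∈ (S ∩ A) ∖ (X ∩ S). Then x ∈ A ∩ S and x ∉ X, from which x ∈ (A ∪ S) ∖ X.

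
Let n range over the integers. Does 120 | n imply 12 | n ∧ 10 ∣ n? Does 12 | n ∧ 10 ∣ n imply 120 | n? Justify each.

(⟹) If 120 ∣ n, write n = 120q. Since 120 = 10·12, n = 12·(10q), so 12 ∣ n; and since 120 = 12·10, n = 10·(12q), so 10 ∣ n.

(⟸) This fails: take n = 60. Both 12 ∣ 60 and 10 ∣ 60, yet 60 is not a multiple of 120 (since 60 = 0·120 + 60), so 120 ∤ 60.

(⇒) holds; (⇐) fails.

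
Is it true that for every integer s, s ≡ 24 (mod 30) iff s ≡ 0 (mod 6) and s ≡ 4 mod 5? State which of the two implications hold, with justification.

Both directions hold; the statement is true.

(⇒) Suppose s ≡ 24 (mod 30); write s = 30j + 24. Since 6 ∣ 30, reducing mod 6 gives s ≡ 24 ≡ 0 (mod 6); since 5 ∣ 30, reducing mod 5 gives s ≡ 24 ≡ 4 (mod 5).

(⇐) Conversely, if s ≡ 0 (mod 6) and s ≡ 4 (mod 5), then by the Chinese remainder theorem s ≡ 24 (mod 30). This is exactly s ≡ 24 (mod 30).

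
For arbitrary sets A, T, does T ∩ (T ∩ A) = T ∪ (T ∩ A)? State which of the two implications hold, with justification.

(⊆) Let x ∈ T ∩ (T ∩ A). Then x ∈ A ∩ T, from which x ∈ T ∪ (T ∩ A).

(⊇) This inclusion fails. Take A = ∅, T = {1}; then 1 ∈ T ∪ (T ∩ A) but 1 ∉ T ∩ (T ∩ A).

(⊆) holds; (⊇) fails.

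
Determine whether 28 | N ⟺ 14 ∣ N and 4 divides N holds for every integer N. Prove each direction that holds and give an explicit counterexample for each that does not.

[⇒] If 28 ∣ N, write N = 28q. Since 28 = 2·14, N = 14·(2q), so 14 ∣ N; and since 28 = 7·4, N = 4·(7q), so 4 ∣ N.

[⇐] Suppose 14 ∣ N and 4 ∣ N. Any common multiple of 14 and 4 is a multiple of their lcm; here lcm(14, 4) = 14·4/gcd(14, 4) = 56/2 = 28, so 28 ∣ N.

Both directions hold; the statement is true.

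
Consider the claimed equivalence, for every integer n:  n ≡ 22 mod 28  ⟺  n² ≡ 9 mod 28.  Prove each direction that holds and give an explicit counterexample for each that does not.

Forward direction. This fails: take n = 22. Then 22 ≡ 22 (mod 28), but 22² = 484 ≡ 8 (mod 28), not 9.

Converse. This fails: take n = 3. Then 3² = 9 ≡ 9 (mod 28), yet 3 ≡ 3 (mod 28), not 22.

Both directions fail.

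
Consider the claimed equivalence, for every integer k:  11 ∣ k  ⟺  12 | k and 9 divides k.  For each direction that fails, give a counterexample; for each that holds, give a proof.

Forward direction. This fails: take k = 11. Certainly 11 ∣ 11, but 12 ∤ 11.

Converse. This fails: take k = 36. Both 12 ∣ 36 and 9 ∣ 36, yet 36 is not a multiple of 11 (since 36 = 3·11 + 3), so 11 ∤ 36.

Both directions fail.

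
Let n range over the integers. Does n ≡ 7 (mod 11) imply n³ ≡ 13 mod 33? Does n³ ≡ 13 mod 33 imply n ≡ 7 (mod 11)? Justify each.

(⇐) The residues r modulo 33 with r³ ≡ 13 (mod 33) are exactly {7}, and each is ≡ 7 (mod 11).

(⇒) This fails: take n = 18. Then 18 ≡ 7 (mod 11), but 18³ = 5832 ≡ 24 (mod 33), not 13.

(⇒) fails; (⇐) holds.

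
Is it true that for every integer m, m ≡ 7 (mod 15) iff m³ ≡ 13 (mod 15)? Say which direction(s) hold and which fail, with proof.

[⇒] Suppose m ≡ 7 (mod 15). Write m = 15j + 7. Then (15j + 7)³ = 3375j³ + 4725j² + 2205j + 343 = 15(225j³ + 315j² + 147j + 22) + 13, so m³ ≡ 13 (mod 15).

[⇐] Conversely, suppose m³ ≡ 13 (mod 15). The only residue r in {0, …, 14} with r³ ≡ 13 (mod 15) is r = 7, so m ≡ 7 (mod 15).

Equivalent; both directions hold.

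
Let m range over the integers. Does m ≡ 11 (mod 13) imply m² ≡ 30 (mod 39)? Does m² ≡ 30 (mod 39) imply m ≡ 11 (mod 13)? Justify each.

(→) This fails: take m = 11. Then 11 ≡ 11 (mod 13), but 11² = 121 ≡ 4 (mod 39), not 30.

(←) This fails: take m = 15. Then 15² = 225 ≡ 30 (mod 39), yet 15 ≡ 2 (mod 13), not 11.

Neither direction holds.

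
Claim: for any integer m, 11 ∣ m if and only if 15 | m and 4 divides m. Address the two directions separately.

(⇒) This fails: take m = 11. Certainly 11 ∣ 11, but 15 ∤ 11.

(⇐) This fails: take m = 60. Both 15 ∣ 60 and 4 ∣ 60, yet 60 is not a multiple of 11 (since 60 = 5·11 + 5), so 11 ∤ 60.

Neither implication holds.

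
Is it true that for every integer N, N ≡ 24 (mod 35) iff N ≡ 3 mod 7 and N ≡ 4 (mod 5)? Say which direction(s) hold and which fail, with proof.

Both directions hold.

(→) Suppose N ≡ 24 (mod 35); write N = 35j + 24. Since 7 ∣ 35, reducing mod 7 gives N ≡ 24 ≡ 3 (mod 7); since 5 ∣ 35, reducing mod 5 gives N ≡ 24 ≡ 4 (mod 5).

(←) Conversely, if N ≡ 3 (mod 7) and N ≡ 4 (mod 5), then by the Chinese remainder theorem N ≡ 24 (mod 35). This is exactly N ≡ 24 (mod 35).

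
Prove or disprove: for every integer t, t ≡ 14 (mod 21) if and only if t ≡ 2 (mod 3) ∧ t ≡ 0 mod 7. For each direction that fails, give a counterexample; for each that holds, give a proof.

Both directions hold.

[⇐] If t ≡ 2 (mod 3) and t ≡ 0 (mod 7), then by the Chinese remainder theorem t ≡ 14 (mod 21). This is exactly t ≡ 14 (mod 21).

[⇒] Suppose t ≡ 14 (mod 21); write t = 21j + 14. Since 3 ∣ 21, reducing mod 3 gives t ≡ 14 ≡ 2 (mod 3); since 7 ∣ 21, reducing mod 7 gives t ≡ 14 ≡ 0 (mod 7).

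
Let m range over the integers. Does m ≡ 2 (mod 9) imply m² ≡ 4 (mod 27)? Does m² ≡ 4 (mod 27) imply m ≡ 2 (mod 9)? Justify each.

(⇒) fails and (⇐) fails.

(⇒) This fails: take m = 11. Then 11 ≡ 2 (mod 9), but 11² = 121 ≡ 13 (mod 27), not 4.

(⇐) This fails: take m = 25. Then 25² = 625 ≡ 4 (mod 27), yet 25 ≡ 7 (mod 9), not 2.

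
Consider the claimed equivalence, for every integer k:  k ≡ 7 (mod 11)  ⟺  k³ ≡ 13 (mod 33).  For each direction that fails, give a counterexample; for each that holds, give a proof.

(→) This fails: take k = 18. Then 18 ≡ 7 (mod 11), but 18³ = 5832 ≡ 24 (mod 33), not 13.

(←) Conversely, the residues r modulo 33 with r³ ≡ 13 (mod 33) are exactly {7}, and each is ≡ 7 (mod 11).

Only the reverse direction holds.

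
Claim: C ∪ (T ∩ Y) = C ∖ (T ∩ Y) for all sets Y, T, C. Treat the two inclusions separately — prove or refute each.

Only the reverse inclusion holds.

(⟸) Let x ∈ C ∖ (T ∩ Y). Then either x ∈ C and x ∉ Y, T; or x ∈ Y ∩ C and x ∉ T; or x ∈ T ∩ C and x ∉ Y. In each case x ∈ C ∪ (T ∩ Y), so C ∖ (T ∩ Y) ⊆ C ∪ (T ∩ Y).

(⟹) This inclusion fails. Take Y = {1}, T = {1}, C = ∅; then 1 ∈ C ∪ (T ∩ Y) but 1 ∉ C ∖ (T ∩ Y).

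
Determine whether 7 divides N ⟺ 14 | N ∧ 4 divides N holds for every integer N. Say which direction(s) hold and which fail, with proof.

Only the converse holds.

(⟹) This fails: take N = 7. Certainly 7 ∣ 7, but 14 ∤ 7.

(⟸) Suppose 14 ∣ N and 4 ∣ N. Any common multiple of 14 and 4 is a multiple of their lcm; here lcm(14, 4) = 14·4/gcd(14, 4) = 56/2 = 28, so 28 ∣ N. Since 7 ∣ 28, it follows that 7 ∣ N.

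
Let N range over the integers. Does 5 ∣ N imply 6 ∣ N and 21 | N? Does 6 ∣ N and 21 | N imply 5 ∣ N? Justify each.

Neither implication holds.

(⟹) This fails: take N = 5. Certainly 5 ∣ 5, but 6 ∤ 5.

(⟸) This fails: take N = 42. Both 6 ∣ 42 and 21 ∣ 42, yet 42 is not a multiple of 5 (since 42 = 8·5 + 2), so 5 ∤ 42.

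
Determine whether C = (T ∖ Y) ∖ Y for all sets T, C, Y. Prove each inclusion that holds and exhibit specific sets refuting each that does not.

(⊆) This inclusion fails. Take T = ∅, C = {1}, Y = ∅; then 1 ∈ C but 1 ∉ (T ∖ Y) ∖ Y.

(⊇) This inclusion fails. Take T = {1}, C = ∅, Y = ∅; then 1 ∈ (T ∖ Y) ∖ Y but 1 ∉ C.

Neither inclusion holds.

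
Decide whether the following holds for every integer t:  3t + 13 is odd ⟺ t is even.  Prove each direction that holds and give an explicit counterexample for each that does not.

[⇒] Suppose 3t + 13 is odd. Since 3 is odd, 3t and t have the same parity, so 3t + 13 ≡ t + 13 (mod 2). As 13 is odd, 3t + 13 is odd exactly when t is even. Thus t is even.

[⇐] Conversely, suppose t is even; write t = 2j. Then 3t + 13 = 3·(2j) + 13 = 2·3j + 13, which is odd.

Both directions hold; the statement is true.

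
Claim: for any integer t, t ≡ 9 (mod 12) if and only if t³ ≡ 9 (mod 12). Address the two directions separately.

Both implications hold.

(⟹) Suppose t ≡ 9 (mod 12). Write t = 12j + 9. Then (12j + 9)³ = 1728j³ + 3888j² + 2916j + 729 = 12(144j³ + 324j² + 243j + 60) + 9, so t³ ≡ 9 (mod 12).

(⟸) For the converse, argue contrapositively. If t ≢ 9 (mod 12), then t is congruent to one of 0, 1, 2, 3, 4, 5, 6, 7, 8, 10, 11 modulo 12, and these give t³ ≡ 0, 1, 8, 3, 4, 5, 0, 7, 8, 4, 11 respectively — never 9.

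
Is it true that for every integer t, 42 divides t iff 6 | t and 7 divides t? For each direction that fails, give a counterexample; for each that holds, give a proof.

Equivalent; both directions hold.

[⇒] If 42 ∣ t, write t = 42q. Since 42 = 7·6, t = 6·(7q), so 6 ∣ t; and since 42 = 6·7, t = 7·(6q), so 7 ∣ t.

[⇐] Suppose 6 ∣ t and 7 ∣ t. Any common multiple of 6 and 7 is a multiple of their lcm; here gcd(6, 7) = 1, so lcm(6, 7) = 6·7 = 42, so 42 ∣ t.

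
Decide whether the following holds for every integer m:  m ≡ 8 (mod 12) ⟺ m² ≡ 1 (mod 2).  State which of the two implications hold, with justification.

(⇒) This fails: take m = 8. Then 8 ≡ 8 (mod 12), but 8² = 64 ≡ 0 (mod 2), not 1.

(⇐) This fails: take m = 1. Then 1² = 1 ≡ 1 (mod 2), yet 1 ≡ 1 (mod 12), not 8.

Both directions fail.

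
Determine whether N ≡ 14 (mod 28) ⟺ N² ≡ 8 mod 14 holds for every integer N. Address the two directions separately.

(⇒) This fails: take N = 14. Then 14 ≡ 14 (mod 28), but 14² = 196 ≡ 0 (mod 14), not 8.

(⇐) This fails: take N = 6. Then 6² = 36 ≡ 8 (mod 14), yet 6 ≡ 6 (mod 28), not 14.

(⇒) fails and (⇐) fails.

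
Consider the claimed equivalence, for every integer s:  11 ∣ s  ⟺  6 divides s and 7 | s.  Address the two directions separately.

(⟹) This fails: take s = 11. Certainly 11 ∣ 11, but 6 ∤ 11.

(⟸) This fails: take s = 42. Both 6 ∣ 42 and 7 ∣ 42, yet 42 is not a multiple of 11 (since 42 = 3·11 + 9), so 11 ∤ 42.

Neither direction holds.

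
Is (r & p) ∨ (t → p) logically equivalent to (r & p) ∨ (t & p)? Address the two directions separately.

The forward direction fails; the converse holds.

(⇒) This fails. Under r = F, p = F, t = F, the left side is true but the right side is false.

(⇐) Assume the antecedent. If r is true, the antecedent forces (r = T, p = T, t = F) or (r = T, p = T, t = T), and (r & p) ∨ (t → p) holds there. If r is false, the antecedent forces (r = F, p = T, t = T), and (r & p) ∨ (t → p) holds there. Either way (r & p) ∨ (t → p) holds.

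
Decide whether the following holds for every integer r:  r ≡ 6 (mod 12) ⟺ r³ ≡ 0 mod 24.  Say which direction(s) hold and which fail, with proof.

(⇐) This fails: take r = 0. Then 0³ = 0 ≡ 0 (mod 24), yet 0 ≡ 0 (mod 12), not 6.

(⇒) Suppose r ≡ 6 (mod 12). Working modulo 24, r ∈ {6, 18}; for each such r, r³ ≡ 0 (mod 24).

Only the forward implication holds.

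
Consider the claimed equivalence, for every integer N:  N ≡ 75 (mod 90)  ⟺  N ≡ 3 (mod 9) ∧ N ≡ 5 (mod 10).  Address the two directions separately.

Both directions hold; the statement is true.

(⟹) Suppose N ≡ 75 (mod 90); write N = 90j + 75. Since 9 ∣ 90, reducing mod 9 gives N ≡ 75 ≡ 3 (mod 9); since 10 ∣ 90, reducing mod 10 gives N ≡ 75 ≡ 5 (mod 10).

(⟸) Conversely, if N ≡ 3 (mod 9) and N ≡ 5 (mod 10), then by the Chinese remainder theorem N ≡ 75 (mod 90). This is exactly N ≡ 75 (mod 90).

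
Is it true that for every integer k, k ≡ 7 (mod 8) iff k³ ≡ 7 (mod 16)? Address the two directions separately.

(⇐) The residues r modulo 16 with r³ ≡ 7 (mod 16) are exactly {7}, and each is ≡ 7 (mod 8).

(⇒) This fails: take k = 15. Then 15 ≡ 7 (mod 8), but 15³ = 3375 ≡ 15 (mod 16), not 7.

Only the reverse direction holds.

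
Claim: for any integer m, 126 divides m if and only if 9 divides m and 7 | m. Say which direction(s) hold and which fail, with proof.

Only the forward implication holds.

(⇒) If 126 ∣ m, write m = 126q. Since 126 = 14·9, m = 9·(14q), so 9 ∣ m; and since 126 = 18·7, m = 7·(18q), so 7 ∣ m.

(⇐) This fails: take m = 63. Both 9 ∣ 63 and 7 ∣ 63, yet 63 is not a multiple of 126 (since 63 = 0·126 + 63), so 126 ∤ 63.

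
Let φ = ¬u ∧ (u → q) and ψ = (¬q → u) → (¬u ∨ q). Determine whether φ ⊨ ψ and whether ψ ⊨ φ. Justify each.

[⇐] This fails. Under u = T, q = T, the left side is false but the right side is true.

[⇒] Assume the antecedent. If u is true, the antecedent cannot hold. If u is false, (¬q → u) → (¬u ∨ q) reduces to true regardless of the other variables. Either way (¬q → u) → (¬u ∨ q) holds.

Only the forward direction holds.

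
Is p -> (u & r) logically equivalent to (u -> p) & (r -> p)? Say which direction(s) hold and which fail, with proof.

Neither implication holds.

(→) This fails. Under r = T, u = F, p = F, the left side is true but the right side is false.

(←) This fails. Under r = F, u = F, p = T, the left side is false but the right side is true.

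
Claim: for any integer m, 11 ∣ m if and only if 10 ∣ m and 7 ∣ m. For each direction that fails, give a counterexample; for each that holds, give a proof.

Forward direction. This fails: take m = 11. Certainly 11 ∣ 11, but 10 ∤ 11.

Converse. This fails: take m = 70. Both 10 ∣ 70 and 7 ∣ 70, yet 70 is not a multiple of 11 (since 70 = 6·11 + 4), so 11 ∤ 70.

(⇒) fails and (⇐) fails.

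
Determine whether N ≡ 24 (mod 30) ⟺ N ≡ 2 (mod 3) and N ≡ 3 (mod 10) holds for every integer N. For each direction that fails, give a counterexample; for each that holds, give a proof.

(⇒) fails and (⇐) fails.

(⟹) This fails: N = 24 gives 24 ≡ 24 (mod 30) but 24 ≡ 0 (mod 3), so the conjunction on the right does not hold.

(⟸) This fails: N = 23 satisfies both congruences on the right (23 ≡ 2 mod 3 and 23 ≡ 3 mod 10) yet 23 ≡ 23 (mod 30), not 24.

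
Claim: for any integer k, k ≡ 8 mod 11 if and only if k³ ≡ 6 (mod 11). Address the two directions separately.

The biconditional holds.

(⇐) For the converse, argue contrapositively. If k ≢ 8 (mod 11), then k is congruent to one of 0, 1, 2, 3, 4, 5, 6, 7, 9, 10 modulo 11, and these give k³ ≡ 0, 1, 8, 5, 9, 4, 7, 2, 3, 10 respectively — never 6.

(⇒) Suppose k ≡ 8 mod 11. Write k = 11j + 8. Then (11j + 8)³ = 1331j³ + 2904j² + 2112j + 512 = 11(121j³ + 264j² + 192j + 46) + 6, so k³ ≡ 6 (mod 11).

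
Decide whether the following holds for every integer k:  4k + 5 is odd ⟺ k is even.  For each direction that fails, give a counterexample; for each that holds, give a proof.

[⇒] This fails: take k = 5. Then 4k + 5 = 25, which is odd, yet k = 5 is odd, not even.

[⇐] Suppose k is even. Since 4 is even, 4k is even for every k, so 4k + 5 has the same parity as 5, which is odd. Hence 4k + 5 is odd.

Not equivalent: only (⇐) holds.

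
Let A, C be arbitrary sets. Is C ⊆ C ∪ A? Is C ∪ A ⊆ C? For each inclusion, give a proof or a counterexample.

Forward inclusion. Let x ∈ C. Then either x ∈ C and x ∉ A; or x ∈ A ∩ C. In each case x ∈ C ∪ A, so C ⊆ C ∪ A.

Reverse inclusion. This inclusion fails. Take A = {1}, C = ∅; then 1 ∈ C ∪ A but 1 ∉ C.

Only the forward inclusion holds.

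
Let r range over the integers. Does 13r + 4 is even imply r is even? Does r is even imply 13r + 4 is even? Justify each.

Both directions hold.

[⇒] Suppose 13r + 4 is even. Since 13 is odd, 13r and r have the same parity, so 13r + 4 ≡ r + 4 (mod 2). As 4 is even, 13r + 4 is even exactly when r is even. Thus r is even.

[⇐] Conversely, suppose r is even; write r = 2j. Then 13r + 4 = 13·(2j) + 4 = 2·13j + 4, which is even.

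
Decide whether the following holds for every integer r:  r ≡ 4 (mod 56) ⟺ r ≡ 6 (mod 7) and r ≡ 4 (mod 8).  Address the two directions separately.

[⇒] This fails: r = 4 gives 4 ≡ 4 (mod 56) but 4 ≡ 4 (mod 7), so the conjunction on the right does not hold.

[⇐] This fails: r = 20 satisfies both congruences on the right (20 ≡ 6 mod 7 and 20 ≡ 4 mod 8) yet 20 ≡ 20 (mod 56), not 4.

Neither direction holds.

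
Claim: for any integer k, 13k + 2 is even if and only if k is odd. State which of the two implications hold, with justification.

Forward direction. This fails: k = 4 gives 13k + 2 = 54, which is even, but 4 is even, not odd.

Converse. This also fails: k = 5 is odd, but 13k + 2 = 67 is odd, not even.

Both directions fail.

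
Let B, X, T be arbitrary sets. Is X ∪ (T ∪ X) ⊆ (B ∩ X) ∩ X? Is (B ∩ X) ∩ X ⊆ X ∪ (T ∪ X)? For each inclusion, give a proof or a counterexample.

The sets are not equal: only the reverse inclusion holds.

Reverse inclusion. Let x ∈ (B ∩ X) ∩ X. Then either x ∈ B ∩ X and x ∉ T; or x ∈ B ∩ X ∩ T. In each case x ∈ X ∪ (T ∪ X), so (B ∩ X) ∩ X ⊆ X ∪ (T ∪ X).

Forward inclusion. This inclusion fails. Take B = ∅, X = {1}, T = ∅; then 1 ∈ X ∪ (T ∪ X) but 1 ∉ (B ∩ X) ∩ X.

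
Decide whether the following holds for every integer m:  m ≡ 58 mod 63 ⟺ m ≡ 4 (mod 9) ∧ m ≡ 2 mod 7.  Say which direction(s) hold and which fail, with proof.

(⟹) Suppose m ≡ 58 (mod 63); write m = 63j + 58. Since 9 ∣ 63, reducing mod 9 gives m ≡ 58 ≡ 4 (mod 9); since 7 ∣ 63, reducing mod 7 gives m ≡ 58 ≡ 2 (mod 7).

(⟸) Conversely, if m ≡ 4 (mod 9) and m ≡ 2 (mod 7), then by the Chinese remainder theorem m ≡ 58 (mod 63). This is exactly m ≡ 58 (mod 63).

Equivalent; both directions hold.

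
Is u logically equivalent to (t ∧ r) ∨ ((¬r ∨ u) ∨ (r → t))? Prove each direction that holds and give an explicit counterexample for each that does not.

Only the forward implication holds.

(⟸) This fails. Under u = F, t = F, r = F, the left side is false but the right side is true.

(⟹) Assume the antecedent. If u is true, (t ∧ r) ∨ ((¬r ∨ u) ∨ (r → t)) reduces to true regardless of the other variables. If u is false, the antecedent cannot hold. Either way (t ∧ r) ∨ ((¬r ∨ u) ∨ (r → t)) holds.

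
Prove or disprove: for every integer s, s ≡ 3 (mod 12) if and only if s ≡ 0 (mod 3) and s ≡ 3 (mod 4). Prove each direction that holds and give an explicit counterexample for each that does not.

Converse. If s ≡ 0 (mod 3) and s ≡ 3 (mod 4), then by the Chinese remainder theorem s ≡ 3 (mod 12). This is exactly s ≡ 3 (mod 12).

Forward direction. Suppose s ≡ 3 (mod 12); write s = 12j + 3. Since 3 ∣ 12, reducing mod 3 gives s ≡ 3 ≡ 0 (mod 3); since 4 ∣ 12, reducing mod 4 gives s ≡ 3 (mod 4).

Both directions hold.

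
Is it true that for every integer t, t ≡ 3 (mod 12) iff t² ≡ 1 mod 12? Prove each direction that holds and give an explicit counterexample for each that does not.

(→) This fails: take t = 3. Then 3 ≡ 3 (mod 12), but 3² = 9 ≡ 9 (mod 12), not 1.

(←) This fails: take t = 1. Then 1² = 1 ≡ 1 (mod 12), yet 1 ≡ 1 (mod 12), not 3.

Neither implication holds.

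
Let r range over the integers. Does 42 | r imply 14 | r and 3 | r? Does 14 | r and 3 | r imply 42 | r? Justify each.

Both directions hold.

Forward direction. If 42 ∣ r, write r = 42q. Since 42 = 3·14, r = 14·(3q), so 14 ∣ r; and since 42 = 14·3, r = 3·(14q), so 3 ∣ r.

Converse. Suppose 14 ∣ r and 3 ∣ r. Any common multiple of 14 and 3 is a multiple of their lcm; here gcd(14, 3) = 1, so lcm(14, 3) = 14·3 = 42, so 42 ∣ r.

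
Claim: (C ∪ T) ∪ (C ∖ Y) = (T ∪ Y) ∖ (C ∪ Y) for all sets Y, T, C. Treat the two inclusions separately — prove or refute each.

Only the reverse inclusion holds.

(⊆) This inclusion fails. Take Y = {1}, T = {1}, C = ∅; then 1 ∈ (C ∪ T) ∪ (C ∖ Y) but 1 ∉ (T ∪ Y) ∖ (C ∪ Y).

(⊇) Let x ∈ (T ∪ Y) ∖ (C ∪ Y). Then x ∈ T and x ∉ Y, C, from which x ∈ (C ∪ T) ∪ (C ∖ Y).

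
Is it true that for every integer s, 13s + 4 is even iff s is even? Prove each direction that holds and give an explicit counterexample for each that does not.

Both directions hold; the statement is true.

[⇒] Suppose 13s + 4 is even. Since 13 is odd, 13s and s have the same parity, so 13s + 4 ≡ s + 4 (mod 2). As 4 is even, 13s + 4 is even exactly when s is even. Thus s is even.

[⇐] Conversely, suppose s is even; write s = 2j. Then 13s + 4 = 13·(2j) + 4 = 2·13j + 4, which is even.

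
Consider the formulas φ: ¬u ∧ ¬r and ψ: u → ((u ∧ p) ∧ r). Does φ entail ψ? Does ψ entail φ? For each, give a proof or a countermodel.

Only the forward implication holds.

(⇐) This fails. Under r = T, p = F, u = F, the left side is false but the right side is true.

(⇒) Assume the antecedent. If r is true, the antecedent cannot hold. If r is false, the antecedent forces (r = F, p = F, u = F) or (r = F, p = T, u = F), and u → ((u ∧ p) ∧ r) holds there. Either way u → ((u ∧ p) ∧ r) holds.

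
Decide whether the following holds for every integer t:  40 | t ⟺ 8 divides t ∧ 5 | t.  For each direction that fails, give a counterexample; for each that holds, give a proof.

Both implications hold.

(⟸) Suppose 8 ∣ t and 5 ∣ t. Any common multiple of 8 and 5 is a multiple of their lcm; here gcd(8, 5) = 1, so lcm(8, 5) = 8·5 = 40, so 40 ∣ t.

(⟹) If 40 ∣ t, write t = 40q. Since 40 = 5·8, t = 8·(5q), so 8 ∣ t; and since 40 = 8·5, t = 5·(8q), so 5 ∣ t.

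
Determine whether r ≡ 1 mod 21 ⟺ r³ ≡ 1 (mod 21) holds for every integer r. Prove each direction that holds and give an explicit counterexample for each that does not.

The forward direction holds; the converse fails.

Forward direction. Suppose r ≡ 1 mod 21. Write r = 21j + 1. Then (21j + 1)³ = 9261j³ + 1323j² + 63j + 1 = 21(441j³ + 63j² + 3j) + 1, so r³ ≡ 1 (mod 21).

Converse. This fails: take r = 4. Then 4³ = 64 ≡ 1 (mod 21), yet 4 ≡ 4 (mod 21), not 1.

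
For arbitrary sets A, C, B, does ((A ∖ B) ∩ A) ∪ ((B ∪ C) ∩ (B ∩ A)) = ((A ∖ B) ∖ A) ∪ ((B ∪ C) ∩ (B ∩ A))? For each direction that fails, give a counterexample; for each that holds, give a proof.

The sets are not equal: only the reverse inclusion holds.

(⊇) Let x ∈ ((A ∖ B) ∖ A) ∪ ((B ∪ C) ∩ (B ∩ A)). Then either x ∈ A ∩ B and x ∉ C; or x ∈ A ∩ C ∩ B. In each case x ∈ ((A ∖ B) ∩ A) ∪ ((B ∪ C) ∩ (B ∩ A)), so ((A ∖ B) ∖ A) ∪ ((B ∪ C) ∩ (B ∩ A)) ⊆ ((A ∖ B) ∩ A) ∪ ((B ∪ C) ∩ (B ∩ A)).

(⊆) This inclusion fails. Take A = {1}, C = ∅, B = ∅; then 1 ∈ ((A ∖ B) ∩ A) ∪ ((B ∪ C) ∩ (B ∩ A)) but 1 ∉ ((A ∖ B) ∖ A) ∪ ((B ∪ C) ∩ (B ∩ A)).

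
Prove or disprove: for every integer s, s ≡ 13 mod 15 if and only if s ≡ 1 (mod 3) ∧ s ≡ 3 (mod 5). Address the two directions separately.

(⟹) Suppose s ≡ 13 (mod 15); write s = 15j + 13. Since 3 ∣ 15, reducing mod 3 gives s ≡ 13 ≡ 1 (mod 3); since 5 ∣ 15, reducing mod 5 gives s ≡ 13 ≡ 3 (mod 5).

(⟸) Conversely, if s ≡ 1 (mod 3) and s ≡ 3 (mod 5), then by the Chinese remainder theorem s ≡ 13 (mod 15). This is exactly s ≡ 13 (mod 15).

Both implications hold.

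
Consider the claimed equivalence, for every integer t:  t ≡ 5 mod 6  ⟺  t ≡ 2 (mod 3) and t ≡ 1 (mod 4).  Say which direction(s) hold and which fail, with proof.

(⇒) This fails: t = 11 gives 11 ≡ 5 (mod 6) but 11 ≡ 3 (mod 4), so the conjunction on the right does not hold.

(⇐) Conversely, if t ≡ 2 (mod 3) and t ≡ 1 (mod 4), then by the Chinese remainder theorem t ≡ 5 (mod 12). Since 5 ≡ 5 (mod 6) and 6 ∣ 12, we get t ≡ 5 (mod 6).

Only the reverse direction holds.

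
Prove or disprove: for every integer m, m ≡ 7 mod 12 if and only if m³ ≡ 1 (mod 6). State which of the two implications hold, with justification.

(←) This fails: take m = 1. Then 1³ = 1 ≡ 1 (mod 6), yet 1 ≡ 1 (mod 12), not 7.

(→) Suppose m ≡ 7 (mod 12). Then m³ ≡ 7³ = 343 (mod 12), and since 6 ∣ 12, also m³ ≡ 1 (mod 6).

Only the forward implication holds.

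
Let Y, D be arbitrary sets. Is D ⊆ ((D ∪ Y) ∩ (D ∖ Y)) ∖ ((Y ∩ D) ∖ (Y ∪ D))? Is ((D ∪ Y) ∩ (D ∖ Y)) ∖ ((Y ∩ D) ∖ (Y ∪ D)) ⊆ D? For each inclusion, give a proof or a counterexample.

(⊆) fails; (⊇) holds.

Forward inclusion. This inclusion fails. Take Y = {1}, D = {1}; then 1 ∈ D but 1 ∉ ((D ∪ Y) ∩ (D ∖ Y)) ∖ ((Y ∩ D) ∖ (Y ∪ D)).

Reverse inclusion. Let x ∈ ((D ∪ Y) ∩ (D ∖ Y)) ∖ ((Y ∩ D) ∖ (Y ∪ D)). Then x ∈ D and x ∉ Y, from which x ∈ D.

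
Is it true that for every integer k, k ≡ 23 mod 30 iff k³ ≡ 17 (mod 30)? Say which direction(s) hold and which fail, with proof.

[⇒] Suppose k ≡ 23 mod 30. Write k = 30j + 23. Then (30j + 23)³ = 27000j³ + 62100j² + 47610j + 12167 = 30(900j³ + 2070j² + 1587j + 405) + 17, so k³ ≡ 17 (mod 30).

[⇐] Conversely, suppose k³ ≡ 17 (mod 30). The only residue r in {0, …, 29} with r³ ≡ 17 (mod 30) is r = 23, so k ≡ 23 (mod 30).

The biconditional holds.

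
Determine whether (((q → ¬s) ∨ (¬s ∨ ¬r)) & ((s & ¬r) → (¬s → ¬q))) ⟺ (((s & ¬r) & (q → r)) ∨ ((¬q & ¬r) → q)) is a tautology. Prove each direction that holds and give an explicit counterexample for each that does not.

(→) This fails. Under s = F, q = F, r = F, the left side is true but the right side is false.

(←) This fails. Under s = T, q = T, r = T, the left side is false but the right side is true.

(⇒) fails and (⇐) fails.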